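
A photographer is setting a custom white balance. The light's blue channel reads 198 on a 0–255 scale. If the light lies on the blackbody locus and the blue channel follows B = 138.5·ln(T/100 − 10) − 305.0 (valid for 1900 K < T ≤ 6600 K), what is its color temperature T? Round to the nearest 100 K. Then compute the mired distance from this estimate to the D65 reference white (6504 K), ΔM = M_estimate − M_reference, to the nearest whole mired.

ln(t − 10) = (198 + 305.0) / 138.5 = 3.6318.
t − 10 = e^3.6318 = 37.780, so t = 47.780.
T = 100·t = 4778 K → 4800 K to the nearest 100 K.
M_estimate = 10⁶/4800 = 208.33; M_reference = 10⁶/6504 = 153.75.
ΔM = 208.33 − 153.75 = 54.58 → +55 mireds.

+55 mireds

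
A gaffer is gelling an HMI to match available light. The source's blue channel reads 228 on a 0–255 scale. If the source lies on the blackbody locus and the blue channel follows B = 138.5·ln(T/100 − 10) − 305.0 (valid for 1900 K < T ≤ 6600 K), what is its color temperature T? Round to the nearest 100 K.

5700 K

ln(t − 10) = (228 + 305.0) / 138.5 = 3.8484.
t − 10 = e^3.8484 = 46.917, so t = 56.917.
T = 100·t = 5692 K → 5700 K to the nearest 100 K.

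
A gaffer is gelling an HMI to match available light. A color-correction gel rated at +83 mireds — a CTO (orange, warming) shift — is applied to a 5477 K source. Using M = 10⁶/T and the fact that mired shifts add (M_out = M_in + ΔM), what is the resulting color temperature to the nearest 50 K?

M_in = 10⁶/5477 = 182.58 mireds.
M_out = 182.58 + (+83) = 265.58 mireds.
T_out = 10⁶/265.58 = 3765.3 K → 3750 K.

3750 K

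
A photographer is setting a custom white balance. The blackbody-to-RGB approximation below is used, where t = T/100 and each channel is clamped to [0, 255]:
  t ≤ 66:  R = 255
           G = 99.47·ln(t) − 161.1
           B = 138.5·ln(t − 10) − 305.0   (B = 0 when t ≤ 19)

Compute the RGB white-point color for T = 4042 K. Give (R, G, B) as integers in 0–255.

(255, 207, 168)

t = 4042/100 = 40.42; the t ≤ 66 branch applies.
R = 255 by definition for t ≤ 66.
G = 99.47·ln 40.42 − 161.1 = 99.47·3.6993 − 161.1 = 206.872.
B = 138.5·ln(40.42 − 10) − 305.0 = 138.5·ln 30.42 − 305.0 = 138.5·3.4151 − 305.0 = 167.991.
Rounded: (255, 207, 168).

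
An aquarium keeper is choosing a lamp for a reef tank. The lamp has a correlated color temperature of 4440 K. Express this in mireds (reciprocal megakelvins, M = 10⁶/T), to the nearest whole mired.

M = 10⁶ / 4440 = 225.225 → 225 mireds.

225 mireds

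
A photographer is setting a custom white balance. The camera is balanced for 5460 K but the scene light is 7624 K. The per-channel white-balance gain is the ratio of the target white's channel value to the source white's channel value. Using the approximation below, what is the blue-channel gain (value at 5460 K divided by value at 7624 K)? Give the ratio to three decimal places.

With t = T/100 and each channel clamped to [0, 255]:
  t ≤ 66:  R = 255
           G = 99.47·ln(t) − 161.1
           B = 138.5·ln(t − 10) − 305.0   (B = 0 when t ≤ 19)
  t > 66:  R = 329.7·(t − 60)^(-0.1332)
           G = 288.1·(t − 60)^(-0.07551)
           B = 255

At 7624 K (t = 76.24):
  B = 255 by definition for t > 66.
At 5460 K (t = 54.6):
  B = 138.5·ln(54.6 − 10) − 305.0 = 138.5·ln 44.6 − 305.0 = 138.5·3.7977 − 305.0 = 220.986.
Gain = 220.986 / 255.000 = 0.8666 → 0.867.

0.867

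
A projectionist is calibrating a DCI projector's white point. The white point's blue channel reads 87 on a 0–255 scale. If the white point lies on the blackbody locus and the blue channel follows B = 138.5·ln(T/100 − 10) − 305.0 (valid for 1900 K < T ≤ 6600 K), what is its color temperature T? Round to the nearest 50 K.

ln(t − 10) = (87 + 305.0) / 138.5 = 2.8303.
t − 10 = e^2.8303 = 16.951, so t = 26.951.
T = 100·t = 2695 K → 2700 K to the nearest 50 K.

2700 K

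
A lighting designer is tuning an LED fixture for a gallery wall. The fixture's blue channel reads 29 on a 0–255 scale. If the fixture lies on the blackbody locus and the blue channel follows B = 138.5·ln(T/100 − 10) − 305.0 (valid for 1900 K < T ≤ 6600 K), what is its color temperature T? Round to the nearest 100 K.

ln(t − 10) = (29 + 305.0) / 138.5 = 2.4116.
t − 10 = e^2.4116 = 11.151, so t = 21.151.
T = 100·t = 2115 K → 2100 K to the nearest 100 K.

2100 K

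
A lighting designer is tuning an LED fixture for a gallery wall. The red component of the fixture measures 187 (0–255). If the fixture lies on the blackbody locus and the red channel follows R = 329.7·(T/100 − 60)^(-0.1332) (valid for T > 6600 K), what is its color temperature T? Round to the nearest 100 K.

(t − 60)^(-0.1332) = 187/329.7 = 0.56718.
t − 60 = 0.56718^(1/-0.1332) = 0.56718^(-7.508) = 70.620, so t = 130.620.
T = 100·t = 13062 K → 13100 K to the nearest 100 K.

13100 K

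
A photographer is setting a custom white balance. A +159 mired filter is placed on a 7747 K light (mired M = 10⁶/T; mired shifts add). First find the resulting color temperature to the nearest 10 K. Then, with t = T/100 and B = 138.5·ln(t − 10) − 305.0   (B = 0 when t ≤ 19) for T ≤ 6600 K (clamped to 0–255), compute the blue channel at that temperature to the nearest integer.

139

M_in = 10⁶/7747 = 129.08; M_out = 129.08 + (+159) = 288.08.
T_out = 10⁶/288.08 = 3471.2 K → 3470 K; t = 34.7.
B = 138.5·ln(34.7 − 10) − 305.0 = 138.5·ln 24.7 − 305.0 = 138.5·3.2068 − 305.0 = 139.142.
Rounded: 139.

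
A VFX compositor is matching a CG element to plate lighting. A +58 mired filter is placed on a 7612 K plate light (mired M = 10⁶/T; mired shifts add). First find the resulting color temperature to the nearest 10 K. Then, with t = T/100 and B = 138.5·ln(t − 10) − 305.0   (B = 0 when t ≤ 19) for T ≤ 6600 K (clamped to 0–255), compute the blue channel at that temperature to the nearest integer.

M_in = 10⁶/7612 = 131.37; M_out = 131.37 + (+58) = 189.37.
T_out = 10⁶/189.37 = 5280.6 K → 5280 K; t = 52.8.
B = 138.5·ln(52.8 − 10) − 305.0 = 138.5·ln 42.8 − 305.0 = 138.5·3.7565 − 305.0 = 215.281.
Rounded: 215.

215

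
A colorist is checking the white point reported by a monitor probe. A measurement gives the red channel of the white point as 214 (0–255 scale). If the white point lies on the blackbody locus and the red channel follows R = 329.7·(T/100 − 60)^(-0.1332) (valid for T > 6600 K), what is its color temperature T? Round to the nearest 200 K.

8600 K

(t − 60)^(-0.1332) = 214/329.7 = 0.64907.
t − 60 = 0.64907^(1/-0.1332) = 0.64907^(-7.508) = 25.657, so t = 85.657.
T = 100·t = 8566 K → 8600 K to the nearest 200 K.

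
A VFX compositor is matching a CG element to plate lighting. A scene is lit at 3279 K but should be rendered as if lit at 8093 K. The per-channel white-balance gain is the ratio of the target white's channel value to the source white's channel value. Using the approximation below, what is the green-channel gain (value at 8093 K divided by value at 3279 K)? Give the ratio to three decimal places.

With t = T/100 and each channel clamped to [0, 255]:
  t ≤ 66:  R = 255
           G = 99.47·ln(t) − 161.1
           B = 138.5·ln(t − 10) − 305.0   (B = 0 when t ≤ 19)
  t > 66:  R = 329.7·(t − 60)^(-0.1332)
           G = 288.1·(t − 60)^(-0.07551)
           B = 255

1.231

At 3279 K (t = 32.79):
  G = 99.47·ln 32.79 − 161.1 = 99.47·3.4901 − 161.1 = 186.063.
At 8093 K (t = 80.93):
  G = 288.1·(80.93 − 60)^(-0.07551) = 288.1·20.93^(-0.07551) = 288.1·0.79482 = 228.988.
Gain = 228.988 / 186.063 = 1.2307 → 1.231.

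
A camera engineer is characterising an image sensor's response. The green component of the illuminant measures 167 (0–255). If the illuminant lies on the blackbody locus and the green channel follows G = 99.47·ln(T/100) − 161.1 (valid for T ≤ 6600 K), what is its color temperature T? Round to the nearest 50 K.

ln t = (167 + 161.1) / 99.47 = 3.2985.
t = e^3.2985 = 27.072.
T = 100·t = 2707 K → 2700 K to the nearest 50 K.

2700 K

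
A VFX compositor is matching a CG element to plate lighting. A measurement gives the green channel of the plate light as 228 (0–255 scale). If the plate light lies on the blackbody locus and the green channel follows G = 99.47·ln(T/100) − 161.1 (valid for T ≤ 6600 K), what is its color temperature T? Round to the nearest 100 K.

5000 K

ln t = (228 + 161.1) / 99.47 = 3.9117.
t = e^3.9117 = 49.985.
T = 100·t = 4999 K → 5000 K to the nearest 100 K.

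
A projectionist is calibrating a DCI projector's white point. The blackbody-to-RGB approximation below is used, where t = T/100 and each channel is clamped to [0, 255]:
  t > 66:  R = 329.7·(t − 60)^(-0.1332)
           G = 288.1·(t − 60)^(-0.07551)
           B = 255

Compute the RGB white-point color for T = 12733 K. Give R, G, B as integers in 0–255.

R=188, G=210, B=255

t = 12733/100 = 127.33; the t > 66 branch applies.
R = 329.7·(127.33 − 60)^(-0.1332) = 329.7·67.33^(-0.1332) = 329.7·0.57080 = 188.192.
G = 288.1·(127.33 − 60)^(-0.07551) = 288.1·67.33^(-0.07551) = 288.1·0.72770 = 209.650.
B = 255 by definition for t > 66.
Rounded: (188, 210, 255).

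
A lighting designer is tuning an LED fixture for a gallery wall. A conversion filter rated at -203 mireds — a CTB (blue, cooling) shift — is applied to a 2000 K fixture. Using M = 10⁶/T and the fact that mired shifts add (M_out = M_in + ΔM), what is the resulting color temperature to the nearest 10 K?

3370 K

M_in = 10⁶/2000 = 500.00 mireds.
M_out = 500.00 + (-203) = 297.00 mireds.
T_out = 10⁶/297.00 = 3367.0 K → 3370 K.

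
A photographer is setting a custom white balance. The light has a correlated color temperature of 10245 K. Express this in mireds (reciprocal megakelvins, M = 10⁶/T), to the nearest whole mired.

98 mireds

M = 10⁶ / 10245 = 97.609 → 98 mireds.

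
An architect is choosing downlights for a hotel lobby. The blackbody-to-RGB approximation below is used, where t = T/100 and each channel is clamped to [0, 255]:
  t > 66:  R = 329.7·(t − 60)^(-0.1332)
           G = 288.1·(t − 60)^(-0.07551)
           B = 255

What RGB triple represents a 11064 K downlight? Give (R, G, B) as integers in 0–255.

(195, 214, 255)

t = 11064/100 = 110.64; the t > 66 branch applies.
R = 329.7·(110.64 − 60)^(-0.1332) = 329.7·50.64^(-0.1332) = 329.7·0.59287 = 195.470.
G = 288.1·(110.64 − 60)^(-0.07551) = 288.1·50.64^(-0.07551) = 288.1·0.74352 = 214.209.
B = 255 by definition for t > 66.
Rounded: (195, 214, 255).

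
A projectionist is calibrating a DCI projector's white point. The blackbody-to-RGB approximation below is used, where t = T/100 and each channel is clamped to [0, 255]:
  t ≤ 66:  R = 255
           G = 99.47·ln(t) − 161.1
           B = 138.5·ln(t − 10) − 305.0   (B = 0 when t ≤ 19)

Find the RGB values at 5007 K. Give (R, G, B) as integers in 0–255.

t = 5007/100 = 50.07; the t ≤ 66 branch applies.
R = 255 by definition for t ≤ 66.
G = 99.47·ln 50.07 − 161.1 = 99.47·3.9134 − 161.1 = 228.168.
B = 138.5·ln(50.07 − 10) − 305.0 = 138.5·ln 40.07 − 305.0 = 138.5·3.6906 − 305.0 = 206.152.
Rounded: (255, 228, 206).

(255, 228, 206)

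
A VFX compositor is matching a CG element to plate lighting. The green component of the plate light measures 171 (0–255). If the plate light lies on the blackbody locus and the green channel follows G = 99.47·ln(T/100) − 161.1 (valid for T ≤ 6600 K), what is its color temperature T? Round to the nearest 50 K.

ln t = (171 + 161.1) / 99.47 = 3.3387.
t = e^3.3387 = 28.182.
T = 100·t = 2818 K → 2800 K to the nearest 50 K.

2800 K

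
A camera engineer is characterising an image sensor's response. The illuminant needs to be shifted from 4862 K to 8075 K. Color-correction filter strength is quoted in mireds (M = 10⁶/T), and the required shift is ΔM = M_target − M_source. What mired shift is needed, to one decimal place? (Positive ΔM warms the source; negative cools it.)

-81.8 mireds

M_source = 10⁶/4862 = 205.677; M_target = 10⁶/8075 = 123.839.
ΔM = 123.839 − 205.677 = -81.838 → -81.8 mireds, a cooling shift.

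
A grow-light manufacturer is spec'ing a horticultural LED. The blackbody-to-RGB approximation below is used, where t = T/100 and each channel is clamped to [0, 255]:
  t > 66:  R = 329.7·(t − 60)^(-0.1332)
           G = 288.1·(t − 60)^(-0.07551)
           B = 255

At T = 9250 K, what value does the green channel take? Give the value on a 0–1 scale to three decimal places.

t = 9250/100 = 92.5; the t > 66 branch applies.
G = 288.1·(92.5 − 60)^(-0.07551) = 288.1·32.5^(-0.07551) = 288.1·0.76884 = 221.504.
On a 0–1 scale: 221.504/255 = 0.8686 → 0.869.

0.869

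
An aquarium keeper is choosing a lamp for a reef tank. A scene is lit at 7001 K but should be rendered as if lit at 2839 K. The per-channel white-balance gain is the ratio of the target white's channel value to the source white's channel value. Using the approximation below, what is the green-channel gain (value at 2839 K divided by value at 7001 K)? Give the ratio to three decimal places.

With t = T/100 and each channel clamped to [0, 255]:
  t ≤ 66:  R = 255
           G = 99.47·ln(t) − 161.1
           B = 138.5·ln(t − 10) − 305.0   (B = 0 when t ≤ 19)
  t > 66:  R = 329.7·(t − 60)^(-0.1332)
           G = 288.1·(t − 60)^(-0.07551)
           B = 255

At 7001 K (t = 70.01):
  G = 288.1·(70.01 − 60)^(-0.07551) = 288.1·10.01^(-0.07551) = 288.1·0.84034 = 242.103.
At 2839 K (t = 28.39):
  G = 99.47·ln 28.39 − 161.1 = 99.47·3.3460 − 161.1 = 171.730.
Gain = 171.730 / 242.103 = 0.7093 → 0.709.

0.709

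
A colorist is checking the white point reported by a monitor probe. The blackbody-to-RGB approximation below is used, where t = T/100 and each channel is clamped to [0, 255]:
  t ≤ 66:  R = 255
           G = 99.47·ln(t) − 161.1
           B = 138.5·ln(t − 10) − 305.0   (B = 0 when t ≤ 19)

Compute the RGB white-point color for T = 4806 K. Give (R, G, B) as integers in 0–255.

t = 4806/100 = 48.06; the t ≤ 66 branch applies.
R = 255 by definition for t ≤ 66.
G = 99.47·ln 48.06 − 161.1 = 99.47·3.8725 − 161.1 = 224.093.
B = 138.5·ln(48.06 − 10) − 305.0 = 138.5·ln 38.06 − 305.0 = 138.5·3.6392 − 305.0 = 199.024.
Rounded: (255, 224, 199).

(255, 224, 199)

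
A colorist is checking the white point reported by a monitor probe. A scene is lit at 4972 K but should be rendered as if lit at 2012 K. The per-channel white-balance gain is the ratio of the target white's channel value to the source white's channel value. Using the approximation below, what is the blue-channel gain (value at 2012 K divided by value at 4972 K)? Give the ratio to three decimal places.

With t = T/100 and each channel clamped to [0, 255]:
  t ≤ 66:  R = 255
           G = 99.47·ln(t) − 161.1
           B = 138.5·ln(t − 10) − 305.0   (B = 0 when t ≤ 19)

At 4972 K (t = 49.72):
  B = 138.5·ln(49.72 − 10) − 305.0 = 138.5·ln 39.72 − 305.0 = 138.5·3.6819 − 305.0 = 204.937.
At 2012 K (t = 20.12):
  B = 138.5·ln(20.12 − 10) − 305.0 = 138.5·ln 10.12 − 305.0 = 138.5·2.3145 − 305.0 = 15.560.
Gain = 15.560 / 204.937 = 0.0759 → 0.076.

0.076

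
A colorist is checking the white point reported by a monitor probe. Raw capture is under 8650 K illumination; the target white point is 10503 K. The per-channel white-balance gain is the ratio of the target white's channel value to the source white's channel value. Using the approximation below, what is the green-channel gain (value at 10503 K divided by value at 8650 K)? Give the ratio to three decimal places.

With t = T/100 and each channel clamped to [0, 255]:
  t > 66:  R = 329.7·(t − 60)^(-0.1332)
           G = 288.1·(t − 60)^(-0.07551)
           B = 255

0.961

At 8650 K (t = 86.5):
  G = 288.1·(86.5 − 60)^(-0.07551) = 288.1·26.5^(-0.07551) = 288.1·0.78078 = 224.944.
At 10503 K (t = 105.03):
  G = 288.1·(105.03 − 60)^(-0.07551) = 288.1·45.03^(-0.07551) = 288.1·0.75014 = 216.116.
Gain = 216.116 / 224.944 = 0.9608 → 0.961.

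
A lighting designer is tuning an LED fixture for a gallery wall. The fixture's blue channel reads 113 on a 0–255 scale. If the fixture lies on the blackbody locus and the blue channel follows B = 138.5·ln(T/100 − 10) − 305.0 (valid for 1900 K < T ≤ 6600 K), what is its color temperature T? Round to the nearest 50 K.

ln(t − 10) = (113 + 305.0) / 138.5 = 3.0181.
t − 10 = e^3.0181 = 20.451, so t = 30.451.
T = 100·t = 3045 K → 3050 K to the nearest 50 K.

3050 K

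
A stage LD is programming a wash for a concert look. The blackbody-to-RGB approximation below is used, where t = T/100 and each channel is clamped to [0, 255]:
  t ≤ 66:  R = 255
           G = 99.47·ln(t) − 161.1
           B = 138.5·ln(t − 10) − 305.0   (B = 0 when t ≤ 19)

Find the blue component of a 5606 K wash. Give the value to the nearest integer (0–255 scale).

t = 5606/100 = 56.06; the t ≤ 66 branch applies.
B = 138.5·ln(56.06 − 10) − 305.0 = 138.5·ln 46.06 − 305.0 = 138.5·3.8299 − 305.0 = 225.447.
Rounded: 225.

225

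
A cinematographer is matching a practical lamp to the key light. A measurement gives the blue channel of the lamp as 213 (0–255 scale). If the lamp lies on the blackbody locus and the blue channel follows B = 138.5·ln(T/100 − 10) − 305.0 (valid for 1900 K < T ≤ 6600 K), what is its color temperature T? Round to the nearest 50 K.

ln(t − 10) = (213 + 305.0) / 138.5 = 3.7401.
t − 10 = e^3.7401 = 42.101, so t = 52.101.
T = 100·t = 5210 K → 5200 K to the nearest 50 K.

5200 K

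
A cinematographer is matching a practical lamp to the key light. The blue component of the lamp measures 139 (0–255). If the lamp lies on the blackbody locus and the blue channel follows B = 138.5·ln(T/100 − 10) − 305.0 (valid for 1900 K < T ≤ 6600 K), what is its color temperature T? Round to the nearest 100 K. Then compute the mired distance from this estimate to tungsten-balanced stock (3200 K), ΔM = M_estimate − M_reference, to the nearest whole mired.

-27 mireds

ln(t − 10) = (139 + 305.0) / 138.5 = 3.2058.
t − 10 = e^3.2058 = 24.675, so t = 34.675.
T = 100·t = 3467 K → 3500 K to the nearest 100 K.
M_estimate = 10⁶/3500 = 285.71; M_reference = 10⁶/3200 = 312.50.
ΔM = 285.71 − 312.50 = -26.79 → -27 mireds.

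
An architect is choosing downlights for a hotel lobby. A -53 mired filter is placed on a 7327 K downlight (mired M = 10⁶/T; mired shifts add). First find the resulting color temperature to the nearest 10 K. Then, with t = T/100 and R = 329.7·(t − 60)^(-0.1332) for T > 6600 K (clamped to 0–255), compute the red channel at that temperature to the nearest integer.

191

M_in = 10⁶/7327 = 136.48; M_out = 136.48 + (-53) = 83.48.
T_out = 10⁶/83.48 = 11978.7 K → 11980 K; t = 119.8.
R = 329.7·(119.8 − 60)^(-0.1332) = 329.7·59.8^(-0.1332) = 329.7·0.57989 = 191.189.
Rounded: 191.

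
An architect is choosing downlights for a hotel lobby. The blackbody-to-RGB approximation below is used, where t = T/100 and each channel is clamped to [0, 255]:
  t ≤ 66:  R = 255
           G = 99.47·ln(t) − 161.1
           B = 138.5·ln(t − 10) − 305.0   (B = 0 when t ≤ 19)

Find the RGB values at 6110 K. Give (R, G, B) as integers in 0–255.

t = 6110/100 = 61.1; the t ≤ 66 branch applies.
R = 255 by definition for t ≤ 66.
G = 99.47·ln 61.1 − 161.1 = 99.47·4.1125 − 161.1 = 247.972.
B = 138.5·ln(61.1 − 10) − 305.0 = 138.5·ln 51.1 − 305.0 = 138.5·3.9338 − 305.0 = 239.829.
Rounded: (255, 248, 240).

(255, 248, 240)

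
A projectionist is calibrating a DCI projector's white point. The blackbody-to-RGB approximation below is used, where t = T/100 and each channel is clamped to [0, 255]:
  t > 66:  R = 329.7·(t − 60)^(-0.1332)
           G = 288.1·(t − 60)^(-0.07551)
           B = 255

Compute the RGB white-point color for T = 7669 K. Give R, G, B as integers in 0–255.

R=227, G=233, B=255

t = 7669/100 = 76.69; the t > 66 branch applies.
R = 329.7·(76.69 − 60)^(-0.1332) = 329.7·16.69^(-0.1332) = 329.7·0.68734 = 226.615.
G = 288.1·(76.69 − 60)^(-0.07551) = 288.1·16.69^(-0.07551) = 288.1·0.80852 = 232.935.
B = 255 by definition for t > 66.
Rounded: (227, 233, 255).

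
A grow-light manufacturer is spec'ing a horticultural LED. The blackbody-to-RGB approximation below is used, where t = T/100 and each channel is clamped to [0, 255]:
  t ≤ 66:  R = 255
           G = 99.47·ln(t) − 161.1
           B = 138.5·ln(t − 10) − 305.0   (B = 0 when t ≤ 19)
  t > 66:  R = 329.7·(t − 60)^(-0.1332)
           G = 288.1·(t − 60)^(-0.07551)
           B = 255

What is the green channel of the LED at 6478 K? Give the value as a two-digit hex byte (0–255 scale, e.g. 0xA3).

0xFE

t = 6478/100 = 64.78; the t ≤ 66 branch applies.
G = 99.47·ln 64.78 − 161.1 = 99.47·4.1710 − 161.1 = 253.789.
Rounded: 254; in hex, 0xFE.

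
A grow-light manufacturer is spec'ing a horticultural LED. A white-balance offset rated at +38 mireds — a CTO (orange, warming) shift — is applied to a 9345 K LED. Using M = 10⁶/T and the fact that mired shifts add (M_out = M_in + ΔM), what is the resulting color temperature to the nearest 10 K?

M_in = 10⁶/9345 = 107.01 mireds.
M_out = 107.01 + (+38) = 145.01 mireds.
T_out = 10⁶/145.01 = 6896.1 K → 6900 K.

6900 K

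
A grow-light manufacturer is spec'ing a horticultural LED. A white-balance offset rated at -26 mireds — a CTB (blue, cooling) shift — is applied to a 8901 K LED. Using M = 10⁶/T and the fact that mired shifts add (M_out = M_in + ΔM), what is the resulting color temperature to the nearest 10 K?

M_in = 10⁶/8901 = 112.35 mireds.
M_out = 112.35 + (-26) = 86.35 mireds.
T_out = 10⁶/86.35 = 11581.2 K → 11580 K.

11580 K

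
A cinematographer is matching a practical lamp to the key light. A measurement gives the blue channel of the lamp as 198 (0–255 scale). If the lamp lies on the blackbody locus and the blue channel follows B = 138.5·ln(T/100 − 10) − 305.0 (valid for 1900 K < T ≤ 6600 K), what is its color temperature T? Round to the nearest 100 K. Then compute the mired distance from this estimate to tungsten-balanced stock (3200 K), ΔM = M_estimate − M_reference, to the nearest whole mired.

ln(t − 10) = (198 + 305.0) / 138.5 = 3.6318.
t − 10 = e^3.6318 = 37.780, so t = 47.780.
T = 100·t = 4778 K → 4800 K to the nearest 100 K.
M_estimate = 10⁶/4800 = 208.33; M_reference = 10⁶/3200 = 312.50.
ΔM = 208.33 − 312.50 = -104.17 → -104 mireds.

-104 mireds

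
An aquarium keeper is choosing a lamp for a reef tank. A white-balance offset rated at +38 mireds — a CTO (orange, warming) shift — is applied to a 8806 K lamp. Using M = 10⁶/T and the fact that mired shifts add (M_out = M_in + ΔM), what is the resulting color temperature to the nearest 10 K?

M_in = 10⁶/8806 = 113.56 mireds.
M_out = 113.56 + (+38) = 151.56 mireds.
T_out = 10⁶/151.56 = 6598.1 K → 6600 K.

6600 K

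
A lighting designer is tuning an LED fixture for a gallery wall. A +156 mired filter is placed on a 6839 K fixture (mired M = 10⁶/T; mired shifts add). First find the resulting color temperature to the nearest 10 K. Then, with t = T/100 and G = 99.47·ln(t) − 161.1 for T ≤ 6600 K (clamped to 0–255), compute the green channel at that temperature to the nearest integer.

187

M_in = 10⁶/6839 = 146.22; M_out = 146.22 + (+156) = 302.22.
T_out = 10⁶/302.22 = 3308.8 K → 3310 K; t = 33.1.
G = 99.47·ln 33.1 − 161.1 = 99.47·3.4995 − 161.1 = 186.999.
Rounded: 187.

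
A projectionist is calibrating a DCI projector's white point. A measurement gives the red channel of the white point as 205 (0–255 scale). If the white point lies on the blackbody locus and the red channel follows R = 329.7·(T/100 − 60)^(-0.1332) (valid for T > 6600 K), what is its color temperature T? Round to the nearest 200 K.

(t − 60)^(-0.1332) = 205/329.7 = 0.62178.
t − 60 = 0.62178^(1/-0.1332) = 0.62178^(-7.508) = 35.423, so t = 95.423.
T = 100·t = 9542 K → 9600 K to the nearest 200 K.

9600 K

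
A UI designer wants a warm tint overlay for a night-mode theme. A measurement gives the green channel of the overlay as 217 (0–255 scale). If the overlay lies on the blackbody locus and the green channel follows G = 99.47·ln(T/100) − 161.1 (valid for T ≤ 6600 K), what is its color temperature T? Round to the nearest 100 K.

4500 K

ln t = (217 + 161.1) / 99.47 = 3.8011.
t = e^3.8011 = 44.752.
T = 100·t = 4475 K → 4500 K to the nearest 100 K.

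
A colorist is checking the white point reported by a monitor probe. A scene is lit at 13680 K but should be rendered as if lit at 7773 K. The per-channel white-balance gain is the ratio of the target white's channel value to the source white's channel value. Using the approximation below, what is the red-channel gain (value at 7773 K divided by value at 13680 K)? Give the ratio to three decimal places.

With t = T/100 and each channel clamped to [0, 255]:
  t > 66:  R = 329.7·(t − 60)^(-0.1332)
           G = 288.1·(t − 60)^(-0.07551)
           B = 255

At 13680 K (t = 136.8):
  R = 329.7·(136.8 − 60)^(-0.1332) = 329.7·76.8^(-0.1332) = 329.7·0.56088 = 184.922.
At 7773 K (t = 77.73):
  R = 329.7·(77.73 − 60)^(-0.1332) = 329.7·17.73^(-0.1332) = 329.7·0.68182 = 224.797.
Gain = 224.797 / 184.922 = 1.2156 → 1.216.

1.216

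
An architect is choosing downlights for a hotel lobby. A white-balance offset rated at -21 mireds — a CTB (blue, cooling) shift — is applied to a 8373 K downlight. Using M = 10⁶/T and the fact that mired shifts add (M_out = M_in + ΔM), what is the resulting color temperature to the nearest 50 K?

M_in = 10⁶/8373 = 119.43 mireds.
M_out = 119.43 + (-21) = 98.43 mireds.
T_out = 10⁶/98.43 = 10159.3 K → 10150 K.

10150 K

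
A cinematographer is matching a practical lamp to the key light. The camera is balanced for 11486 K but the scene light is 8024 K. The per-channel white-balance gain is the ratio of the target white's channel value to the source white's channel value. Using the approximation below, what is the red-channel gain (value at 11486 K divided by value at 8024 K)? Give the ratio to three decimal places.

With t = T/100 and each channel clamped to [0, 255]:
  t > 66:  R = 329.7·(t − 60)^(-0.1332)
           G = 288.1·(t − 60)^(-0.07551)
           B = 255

0.876

At 8024 K (t = 80.24):
  R = 329.7·(80.24 − 60)^(-0.1332) = 329.7·20.24^(-0.1332) = 329.7·0.66990 = 220.867.
At 11486 K (t = 114.86):
  R = 329.7·(114.86 − 60)^(-0.1332) = 329.7·54.86^(-0.1332) = 329.7·0.58659 = 193.397.
Gain = 193.397 / 220.867 = 0.8756 → 0.876.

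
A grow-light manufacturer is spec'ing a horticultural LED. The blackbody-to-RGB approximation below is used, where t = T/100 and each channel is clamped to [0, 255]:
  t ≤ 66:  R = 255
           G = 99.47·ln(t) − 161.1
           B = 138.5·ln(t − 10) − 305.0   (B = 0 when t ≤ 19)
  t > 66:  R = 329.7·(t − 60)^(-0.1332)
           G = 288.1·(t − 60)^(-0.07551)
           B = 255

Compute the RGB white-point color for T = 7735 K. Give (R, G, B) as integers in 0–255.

t = 7735/100 = 77.35; the t > 66 branch applies.
R = 329.7·(77.35 − 60)^(-0.1332) = 329.7·17.35^(-0.1332) = 329.7·0.68379 = 225.447.
G = 288.1·(77.35 − 60)^(-0.07551) = 288.1·17.35^(-0.07551) = 288.1·0.80616 = 232.254.
B = 255 by definition for t > 66.
Rounded: (225, 232, 255).

(225, 232, 255)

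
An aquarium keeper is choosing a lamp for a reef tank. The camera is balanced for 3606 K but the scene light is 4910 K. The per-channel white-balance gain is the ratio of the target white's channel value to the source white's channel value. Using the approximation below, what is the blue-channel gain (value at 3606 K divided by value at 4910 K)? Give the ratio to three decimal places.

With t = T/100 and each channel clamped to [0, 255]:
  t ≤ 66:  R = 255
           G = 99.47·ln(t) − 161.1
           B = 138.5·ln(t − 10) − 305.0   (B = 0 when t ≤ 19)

0.723

At 4910 K (t = 49.1):
  B = 138.5·ln(49.1 − 10) − 305.0 = 138.5·ln 39.1 − 305.0 = 138.5·3.6661 − 305.0 = 202.758.
At 3606 K (t = 36.06):
  B = 138.5·ln(36.06 − 10) − 305.0 = 138.5·ln 26.06 − 305.0 = 138.5·3.2604 − 305.0 = 146.566.
Gain = 146.566 / 202.758 = 0.7229 → 0.723.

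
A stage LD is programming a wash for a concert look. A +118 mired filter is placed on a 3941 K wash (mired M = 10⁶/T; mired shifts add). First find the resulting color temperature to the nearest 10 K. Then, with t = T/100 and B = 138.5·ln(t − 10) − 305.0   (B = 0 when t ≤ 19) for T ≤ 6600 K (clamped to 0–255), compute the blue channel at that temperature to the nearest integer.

87

M_in = 10⁶/3941 = 253.74; M_out = 253.74 + (+118) = 371.74.
T_out = 10⁶/371.74 = 2690.0 K → 2690 K; t = 26.9.
B = 138.5·ln(26.9 − 10) − 305.0 = 138.5·ln 16.9 − 305.0 = 138.5·2.8273 − 305.0 = 86.583.
Rounded: 87.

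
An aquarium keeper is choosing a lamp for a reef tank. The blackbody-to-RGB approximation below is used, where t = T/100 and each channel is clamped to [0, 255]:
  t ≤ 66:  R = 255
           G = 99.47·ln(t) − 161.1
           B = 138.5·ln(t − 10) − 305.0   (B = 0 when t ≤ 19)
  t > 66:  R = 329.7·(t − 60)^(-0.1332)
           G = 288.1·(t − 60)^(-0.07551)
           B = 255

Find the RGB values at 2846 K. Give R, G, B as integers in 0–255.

t = 2846/100 = 28.46; the t ≤ 66 branch applies.
R = 255 by definition for t ≤ 66.
G = 99.47·ln 28.46 − 161.1 = 99.47·3.3485 − 161.1 = 171.975.
B = 138.5·ln(28.46 − 10) − 305.0 = 138.5·ln 18.46 − 305.0 = 138.5·2.9156 − 305.0 = 98.811.
Rounded: (255, 172, 99).

R=255, G=172, B=99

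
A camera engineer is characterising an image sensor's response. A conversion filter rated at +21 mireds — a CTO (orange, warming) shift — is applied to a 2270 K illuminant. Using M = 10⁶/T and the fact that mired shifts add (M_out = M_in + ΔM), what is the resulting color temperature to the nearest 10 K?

2170 K

M_in = 10⁶/2270 = 440.53 mireds.
M_out = 440.53 + (+21) = 461.53 mireds.
T_out = 10⁶/461.53 = 2166.7 K → 2170 K.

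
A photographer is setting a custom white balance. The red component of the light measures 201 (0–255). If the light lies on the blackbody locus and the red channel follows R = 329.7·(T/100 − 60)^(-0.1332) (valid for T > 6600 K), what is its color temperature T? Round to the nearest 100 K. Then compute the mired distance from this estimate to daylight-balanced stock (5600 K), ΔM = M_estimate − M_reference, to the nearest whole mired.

-80 mireds

(t − 60)^(-0.1332) = 201/329.7 = 0.60965.
t − 60 = 0.60965^(1/-0.1332) = 0.60965^(-7.508) = 41.071, so t = 101.071.
T = 100·t = 10107 K → 10100 K to the nearest 100 K.
M_estimate = 10⁶/10100 = 99.01; M_reference = 10⁶/5600 = 178.57.
ΔM = 99.01 − 178.57 = -79.56 → -80 mireds.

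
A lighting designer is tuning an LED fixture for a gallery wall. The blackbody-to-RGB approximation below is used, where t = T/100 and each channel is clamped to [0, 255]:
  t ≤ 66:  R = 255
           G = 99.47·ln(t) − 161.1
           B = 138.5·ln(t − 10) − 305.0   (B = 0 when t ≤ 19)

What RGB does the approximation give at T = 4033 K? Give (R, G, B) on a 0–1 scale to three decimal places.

(1.000, 0.810, 0.657)

t = 4033/100 = 40.33; the t ≤ 66 branch applies.
R = 255 by definition for t ≤ 66.
G = 99.47·ln 40.33 − 161.1 = 99.47·3.6971 − 161.1 = 206.650.
B = 138.5·ln(40.33 − 10) − 305.0 = 138.5·ln 30.33 − 305.0 = 138.5·3.4121 − 305.0 = 167.581.
Dividing each by 255: (1.0000, 0.8104, 0.6572) → (1.000, 0.810, 0.657).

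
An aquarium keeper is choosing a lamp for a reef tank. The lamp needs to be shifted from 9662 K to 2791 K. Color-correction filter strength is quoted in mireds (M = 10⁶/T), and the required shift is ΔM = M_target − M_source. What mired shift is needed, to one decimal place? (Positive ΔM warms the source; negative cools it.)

M_source = 10⁶/9662 = 103.498; M_target = 10⁶/2791 = 358.295.
ΔM = 358.295 − 103.498 = 254.796 → +254.8 mireds, a warming shift.

+254.8 mireds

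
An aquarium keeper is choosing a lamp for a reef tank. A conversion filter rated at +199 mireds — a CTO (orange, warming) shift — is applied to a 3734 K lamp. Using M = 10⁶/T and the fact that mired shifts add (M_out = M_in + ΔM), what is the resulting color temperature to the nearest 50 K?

2150 K

M_in = 10⁶/3734 = 267.81 mireds.
M_out = 267.81 + (+199) = 466.81 mireds.
T_out = 10⁶/466.81 = 2142.2 K → 2150 K.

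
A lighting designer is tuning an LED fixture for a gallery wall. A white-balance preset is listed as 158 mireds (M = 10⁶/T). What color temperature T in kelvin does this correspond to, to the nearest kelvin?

6329 K

T = 10⁶ / 158 = 6329.11 K → 6329 K.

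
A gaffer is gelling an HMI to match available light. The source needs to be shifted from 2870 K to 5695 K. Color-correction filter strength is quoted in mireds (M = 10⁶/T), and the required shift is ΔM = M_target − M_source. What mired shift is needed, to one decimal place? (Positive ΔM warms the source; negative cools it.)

-172.8 mireds

M_source = 10⁶/2870 = 348.432; M_target = 10⁶/5695 = 175.593.
ΔM = 175.593 − 348.432 = -172.839 → -172.8 mireds, a cooling shift.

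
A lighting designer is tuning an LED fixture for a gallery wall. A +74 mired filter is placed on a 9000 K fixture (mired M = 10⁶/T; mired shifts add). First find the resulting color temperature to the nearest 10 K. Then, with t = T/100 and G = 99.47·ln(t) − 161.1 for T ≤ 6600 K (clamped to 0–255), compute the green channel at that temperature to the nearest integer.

236

M_in = 10⁶/9000 = 111.11; M_out = 111.11 + (+74) = 185.11.
T_out = 10⁶/185.11 = 5402.2 K → 5400 K; t = 54.
G = 99.47·ln 54 − 161.1 = 99.47·3.9890 − 161.1 = 235.684.
Rounded: 236.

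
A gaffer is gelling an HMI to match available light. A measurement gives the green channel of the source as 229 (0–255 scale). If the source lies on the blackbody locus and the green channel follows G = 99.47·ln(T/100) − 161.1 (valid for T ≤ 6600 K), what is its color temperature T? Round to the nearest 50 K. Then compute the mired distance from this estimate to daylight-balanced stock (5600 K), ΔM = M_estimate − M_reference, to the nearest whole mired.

+19 mireds

ln t = (229 + 161.1) / 99.47 = 3.9218.
t = e^3.9218 = 50.491.
T = 100·t = 5049 K → 5050 K to the nearest 50 K.
M_estimate = 10⁶/5050 = 198.02; M_reference = 10⁶/5600 = 178.57.
ΔM = 198.02 − 178.57 = 19.45 → +19 mireds.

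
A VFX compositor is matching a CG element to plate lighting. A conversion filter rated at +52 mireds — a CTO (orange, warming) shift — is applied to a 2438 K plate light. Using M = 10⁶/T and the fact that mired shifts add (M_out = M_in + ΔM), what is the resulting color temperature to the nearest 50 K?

M_in = 10⁶/2438 = 410.17 mireds.
M_out = 410.17 + (+52) = 462.17 mireds.
T_out = 10⁶/462.17 = 2163.7 K → 2150 K.

2150 K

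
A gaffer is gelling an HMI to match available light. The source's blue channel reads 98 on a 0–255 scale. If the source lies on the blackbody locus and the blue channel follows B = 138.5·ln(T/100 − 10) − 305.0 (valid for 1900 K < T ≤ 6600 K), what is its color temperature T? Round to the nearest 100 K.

ln(t − 10) = (98 + 305.0) / 138.5 = 2.9097.
t − 10 = e^2.9097 = 18.352, so t = 28.352.
T = 100·t = 2835 K → 2800 K to the nearest 100 K.

2800 K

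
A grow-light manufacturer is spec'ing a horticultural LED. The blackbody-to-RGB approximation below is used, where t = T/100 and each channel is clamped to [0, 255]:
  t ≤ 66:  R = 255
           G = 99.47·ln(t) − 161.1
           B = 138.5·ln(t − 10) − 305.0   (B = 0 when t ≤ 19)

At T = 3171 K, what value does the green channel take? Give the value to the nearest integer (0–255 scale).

183

t = 3171/100 = 31.71; the t ≤ 66 branch applies.
G = 99.47·ln 31.71 − 161.1 = 99.47·3.4566 − 161.1 = 182.731.
Rounded: 183.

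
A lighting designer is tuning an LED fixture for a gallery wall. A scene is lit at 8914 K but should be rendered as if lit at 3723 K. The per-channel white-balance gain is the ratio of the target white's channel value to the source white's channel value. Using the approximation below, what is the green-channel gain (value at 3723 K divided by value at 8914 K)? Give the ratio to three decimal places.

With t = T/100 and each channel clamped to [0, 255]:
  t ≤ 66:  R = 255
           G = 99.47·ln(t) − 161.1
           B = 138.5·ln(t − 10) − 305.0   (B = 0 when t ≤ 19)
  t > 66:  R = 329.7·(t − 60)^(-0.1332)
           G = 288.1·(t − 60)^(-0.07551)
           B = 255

At 8914 K (t = 89.14):
  G = 288.1·(89.14 − 60)^(-0.07551) = 288.1·29.14^(-0.07551) = 288.1·0.77520 = 223.336.
At 3723 K (t = 37.23):
  G = 99.47·ln 37.23 − 161.1 = 99.47·3.6171 − 161.1 = 198.694.
Gain = 198.694 / 223.336 = 0.8897 → 0.890.

0.890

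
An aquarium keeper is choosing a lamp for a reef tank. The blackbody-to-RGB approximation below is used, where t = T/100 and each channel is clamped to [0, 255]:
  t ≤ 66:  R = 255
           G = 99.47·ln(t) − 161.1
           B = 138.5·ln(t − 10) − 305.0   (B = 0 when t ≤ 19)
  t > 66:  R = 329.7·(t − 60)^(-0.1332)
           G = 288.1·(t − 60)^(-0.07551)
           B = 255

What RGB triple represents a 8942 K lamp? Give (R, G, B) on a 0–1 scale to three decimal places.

(0.824, 0.875, 1.000)

t = 8942/100 = 89.42; the t > 66 branch applies.
R = 329.7·(89.42 − 60)^(-0.1332) = 329.7·29.42^(-0.1332) = 329.7·0.63735 = 210.134.
G = 288.1·(89.42 − 60)^(-0.07551) = 288.1·29.42^(-0.07551) = 288.1·0.77465 = 223.175.
B = 255 by definition for t > 66.
Dividing each by 255: (0.8241, 0.8752, 1.0000) → (0.824, 0.875, 1.000).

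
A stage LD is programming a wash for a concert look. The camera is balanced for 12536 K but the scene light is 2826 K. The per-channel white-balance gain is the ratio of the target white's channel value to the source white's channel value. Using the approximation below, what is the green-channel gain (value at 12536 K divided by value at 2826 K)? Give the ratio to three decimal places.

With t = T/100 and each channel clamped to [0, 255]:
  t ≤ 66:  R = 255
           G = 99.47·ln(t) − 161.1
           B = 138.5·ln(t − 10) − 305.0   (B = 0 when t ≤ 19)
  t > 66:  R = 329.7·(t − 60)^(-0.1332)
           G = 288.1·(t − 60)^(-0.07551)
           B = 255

1.227

At 2826 K (t = 28.26):
  G = 99.47·ln 28.26 − 161.1 = 99.47·3.3414 − 161.1 = 171.274.
At 12536 K (t = 125.36):
  G = 288.1·(125.36 − 60)^(-0.07551) = 288.1·65.36^(-0.07551) = 288.1·0.72933 = 210.121.
Gain = 210.121 / 171.274 = 1.2268 → 1.227.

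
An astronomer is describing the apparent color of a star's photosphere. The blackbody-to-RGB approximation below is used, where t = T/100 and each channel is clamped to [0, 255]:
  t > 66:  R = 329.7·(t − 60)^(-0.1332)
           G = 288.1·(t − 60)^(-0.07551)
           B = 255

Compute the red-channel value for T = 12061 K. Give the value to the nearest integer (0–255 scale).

t = 12061/100 = 120.61; the t > 66 branch applies.
R = 329.7·(120.61 − 60)^(-0.1332) = 329.7·60.61^(-0.1332) = 329.7·0.57885 = 190.846.
Rounded: 191.

191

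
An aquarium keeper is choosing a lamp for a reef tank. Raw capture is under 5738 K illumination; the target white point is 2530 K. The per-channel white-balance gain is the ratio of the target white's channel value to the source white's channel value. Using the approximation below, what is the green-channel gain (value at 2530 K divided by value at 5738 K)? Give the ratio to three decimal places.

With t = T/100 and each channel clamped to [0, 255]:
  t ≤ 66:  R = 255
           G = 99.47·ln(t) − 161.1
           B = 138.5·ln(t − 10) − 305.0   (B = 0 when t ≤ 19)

At 5738 K (t = 57.38):
  G = 99.47·ln 57.38 − 161.1 = 99.47·4.0497 − 161.1 = 241.723.
At 2530 K (t = 25.3):
  G = 99.47·ln 25.3 − 161.1 = 99.47·3.2308 − 161.1 = 160.268.
Gain = 160.268 / 241.723 = 0.6630 → 0.663.

0.663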